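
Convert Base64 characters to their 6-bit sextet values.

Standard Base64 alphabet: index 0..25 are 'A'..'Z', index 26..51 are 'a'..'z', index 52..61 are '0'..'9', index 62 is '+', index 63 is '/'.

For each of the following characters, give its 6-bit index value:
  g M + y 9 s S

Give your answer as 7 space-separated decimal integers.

'g': a..z range, 26 + ord('g') − ord('a') = 32
'M': A..Z range, ord('M') − ord('A') = 12
'+': index 62
'y': a..z range, 26 + ord('y') − ord('a') = 50
'9': 0..9 range, 52 + ord('9') − ord('0') = 61
's': a..z range, 26 + ord('s') − ord('a') = 44
'S': A..Z range, ord('S') − ord('A') = 18

Answer: 32 12 62 50 61 44 18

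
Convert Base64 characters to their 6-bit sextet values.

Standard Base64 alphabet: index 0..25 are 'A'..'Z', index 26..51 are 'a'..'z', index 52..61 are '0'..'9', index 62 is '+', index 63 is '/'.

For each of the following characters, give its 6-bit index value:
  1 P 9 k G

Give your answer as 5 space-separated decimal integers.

'1': 0..9 range, 52 + ord('1') − ord('0') = 53
'P': A..Z range, ord('P') − ord('A') = 15
'9': 0..9 range, 52 + ord('9') − ord('0') = 61
'k': a..z range, 26 + ord('k') − ord('a') = 36
'G': A..Z range, ord('G') − ord('A') = 6

Answer: 53 15 61 36 6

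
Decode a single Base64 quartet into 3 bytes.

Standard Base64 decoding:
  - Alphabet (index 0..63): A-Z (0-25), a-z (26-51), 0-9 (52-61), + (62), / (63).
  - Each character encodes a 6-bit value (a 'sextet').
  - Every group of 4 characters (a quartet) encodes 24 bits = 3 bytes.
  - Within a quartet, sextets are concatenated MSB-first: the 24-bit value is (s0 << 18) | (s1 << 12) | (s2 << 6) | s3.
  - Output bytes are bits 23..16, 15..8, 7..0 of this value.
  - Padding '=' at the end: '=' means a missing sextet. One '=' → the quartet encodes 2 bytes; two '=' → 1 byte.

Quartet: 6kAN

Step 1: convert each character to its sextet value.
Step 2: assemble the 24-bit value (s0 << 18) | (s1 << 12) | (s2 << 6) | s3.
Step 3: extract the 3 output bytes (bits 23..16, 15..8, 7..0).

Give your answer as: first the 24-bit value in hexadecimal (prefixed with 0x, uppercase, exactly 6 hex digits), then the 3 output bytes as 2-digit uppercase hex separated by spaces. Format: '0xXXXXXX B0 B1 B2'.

Sextets: 6=58, k=36, A=0, N=13
24-bit: (58<<18) | (36<<12) | (0<<6) | 13
      = 0xE80000 | 0x024000 | 0x000000 | 0x00000D
      = 0xEA400D
Bytes: (v>>16)&0xFF=EA, (v>>8)&0xFF=40, v&0xFF=0D

Answer: 0xEA400D EA 40 0D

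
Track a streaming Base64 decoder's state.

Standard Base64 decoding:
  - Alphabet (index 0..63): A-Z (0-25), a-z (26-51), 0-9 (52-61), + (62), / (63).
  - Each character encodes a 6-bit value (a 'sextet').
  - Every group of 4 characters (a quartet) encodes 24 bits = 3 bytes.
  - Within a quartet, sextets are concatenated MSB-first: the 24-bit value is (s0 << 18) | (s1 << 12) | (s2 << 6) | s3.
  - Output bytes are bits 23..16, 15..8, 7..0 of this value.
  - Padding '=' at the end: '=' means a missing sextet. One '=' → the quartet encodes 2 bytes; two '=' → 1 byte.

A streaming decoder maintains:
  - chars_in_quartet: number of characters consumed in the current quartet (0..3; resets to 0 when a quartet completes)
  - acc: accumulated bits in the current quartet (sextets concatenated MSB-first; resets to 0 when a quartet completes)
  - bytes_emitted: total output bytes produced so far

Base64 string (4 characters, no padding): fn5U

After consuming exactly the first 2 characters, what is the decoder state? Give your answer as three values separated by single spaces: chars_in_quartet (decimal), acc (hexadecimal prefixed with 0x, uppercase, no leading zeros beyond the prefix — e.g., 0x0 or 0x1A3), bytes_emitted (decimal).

Answer: 2 0x7E7 0

Derivation:
After char 0 ('f'=31): chars_in_quartet=1 acc=0x1F bytes_emitted=0
After char 1 ('n'=39): chars_in_quartet=2 acc=0x7E7 bytes_emitted=0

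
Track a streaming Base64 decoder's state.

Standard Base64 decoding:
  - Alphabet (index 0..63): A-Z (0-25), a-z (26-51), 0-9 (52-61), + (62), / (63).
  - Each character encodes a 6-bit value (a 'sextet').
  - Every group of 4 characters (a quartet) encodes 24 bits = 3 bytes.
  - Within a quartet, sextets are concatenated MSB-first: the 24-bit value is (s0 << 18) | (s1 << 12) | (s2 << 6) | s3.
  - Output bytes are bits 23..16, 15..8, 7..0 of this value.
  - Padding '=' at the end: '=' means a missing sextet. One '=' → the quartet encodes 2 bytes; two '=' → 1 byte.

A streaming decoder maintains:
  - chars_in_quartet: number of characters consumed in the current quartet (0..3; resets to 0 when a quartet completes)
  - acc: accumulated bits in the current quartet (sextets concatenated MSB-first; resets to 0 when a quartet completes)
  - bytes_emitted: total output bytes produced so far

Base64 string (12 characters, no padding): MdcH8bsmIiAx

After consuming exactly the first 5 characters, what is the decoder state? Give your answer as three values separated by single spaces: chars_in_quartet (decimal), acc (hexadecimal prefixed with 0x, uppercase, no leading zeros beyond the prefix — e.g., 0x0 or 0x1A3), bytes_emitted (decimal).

Answer: 1 0x3C 3

Derivation:
After char 0 ('M'=12): chars_in_quartet=1 acc=0xC bytes_emitted=0
After char 1 ('d'=29): chars_in_quartet=2 acc=0x31D bytes_emitted=0
After char 2 ('c'=28): chars_in_quartet=3 acc=0xC75C bytes_emitted=0
After char 3 ('H'=7): chars_in_quartet=4 acc=0x31D707 -> emit 31 D7 07, reset; bytes_emitted=3
After char 4 ('8'=60): chars_in_quartet=1 acc=0x3C bytes_emitted=3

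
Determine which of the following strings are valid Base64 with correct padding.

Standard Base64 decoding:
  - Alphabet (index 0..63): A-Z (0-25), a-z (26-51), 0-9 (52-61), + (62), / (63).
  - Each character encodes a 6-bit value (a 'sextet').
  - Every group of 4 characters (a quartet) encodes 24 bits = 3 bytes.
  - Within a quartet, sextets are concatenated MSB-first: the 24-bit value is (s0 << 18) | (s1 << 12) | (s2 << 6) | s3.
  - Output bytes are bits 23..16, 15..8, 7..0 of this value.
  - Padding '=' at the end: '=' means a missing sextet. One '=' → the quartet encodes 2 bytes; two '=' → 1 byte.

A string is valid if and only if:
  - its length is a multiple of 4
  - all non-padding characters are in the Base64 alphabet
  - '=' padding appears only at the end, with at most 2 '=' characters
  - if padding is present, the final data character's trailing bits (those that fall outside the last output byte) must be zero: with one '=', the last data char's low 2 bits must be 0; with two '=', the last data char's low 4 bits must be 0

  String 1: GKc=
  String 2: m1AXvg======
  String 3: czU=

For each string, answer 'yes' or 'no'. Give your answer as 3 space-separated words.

String 1: 'GKc=' → valid
String 2: 'm1AXvg======' → invalid (6 pad chars (max 2))
String 3: 'czU=' → valid

Answer: yes no yes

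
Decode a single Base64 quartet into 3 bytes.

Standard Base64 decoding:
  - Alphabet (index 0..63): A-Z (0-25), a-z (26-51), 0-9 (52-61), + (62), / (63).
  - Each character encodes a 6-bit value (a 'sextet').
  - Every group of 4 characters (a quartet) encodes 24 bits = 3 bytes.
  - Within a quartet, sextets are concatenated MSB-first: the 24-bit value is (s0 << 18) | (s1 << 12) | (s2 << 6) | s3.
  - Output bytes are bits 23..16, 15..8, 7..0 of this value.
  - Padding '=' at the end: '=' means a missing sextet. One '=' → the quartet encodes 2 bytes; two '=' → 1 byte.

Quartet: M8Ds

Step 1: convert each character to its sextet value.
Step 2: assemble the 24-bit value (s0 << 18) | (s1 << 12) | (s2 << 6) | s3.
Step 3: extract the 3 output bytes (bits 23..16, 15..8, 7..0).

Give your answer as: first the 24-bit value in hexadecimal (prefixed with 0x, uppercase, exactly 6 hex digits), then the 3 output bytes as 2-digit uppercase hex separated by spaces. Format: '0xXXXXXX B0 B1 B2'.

Sextets: M=12, 8=60, D=3, s=44
24-bit: (12<<18) | (60<<12) | (3<<6) | 44
      = 0x300000 | 0x03C000 | 0x0000C0 | 0x00002C
      = 0x33C0EC
Bytes: (v>>16)&0xFF=33, (v>>8)&0xFF=C0, v&0xFF=EC

Answer: 0x33C0EC 33 C0 EC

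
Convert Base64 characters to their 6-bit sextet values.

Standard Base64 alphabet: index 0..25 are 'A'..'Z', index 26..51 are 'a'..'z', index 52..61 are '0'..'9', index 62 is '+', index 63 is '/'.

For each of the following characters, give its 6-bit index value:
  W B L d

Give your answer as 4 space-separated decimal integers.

'W': A..Z range, ord('W') − ord('A') = 22
'B': A..Z range, ord('B') − ord('A') = 1
'L': A..Z range, ord('L') − ord('A') = 11
'd': a..z range, 26 + ord('d') − ord('a') = 29

Answer: 22 1 11 29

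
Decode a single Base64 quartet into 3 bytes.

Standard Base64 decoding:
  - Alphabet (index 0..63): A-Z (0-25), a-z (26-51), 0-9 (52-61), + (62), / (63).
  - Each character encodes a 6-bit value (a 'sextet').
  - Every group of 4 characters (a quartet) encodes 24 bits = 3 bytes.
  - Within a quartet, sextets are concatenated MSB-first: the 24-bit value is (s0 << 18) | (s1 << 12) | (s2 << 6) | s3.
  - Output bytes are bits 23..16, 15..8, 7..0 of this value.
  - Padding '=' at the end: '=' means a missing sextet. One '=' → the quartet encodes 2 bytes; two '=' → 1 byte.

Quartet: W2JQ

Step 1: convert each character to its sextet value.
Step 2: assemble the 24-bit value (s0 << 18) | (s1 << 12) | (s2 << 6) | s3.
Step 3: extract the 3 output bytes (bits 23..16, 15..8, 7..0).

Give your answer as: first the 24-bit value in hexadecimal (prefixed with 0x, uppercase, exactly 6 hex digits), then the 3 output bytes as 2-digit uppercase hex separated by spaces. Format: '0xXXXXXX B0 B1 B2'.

Sextets: W=22, 2=54, J=9, Q=16
24-bit: (22<<18) | (54<<12) | (9<<6) | 16
      = 0x580000 | 0x036000 | 0x000240 | 0x000010
      = 0x5B6250
Bytes: (v>>16)&0xFF=5B, (v>>8)&0xFF=62, v&0xFF=50

Answer: 0x5B6250 5B 62 50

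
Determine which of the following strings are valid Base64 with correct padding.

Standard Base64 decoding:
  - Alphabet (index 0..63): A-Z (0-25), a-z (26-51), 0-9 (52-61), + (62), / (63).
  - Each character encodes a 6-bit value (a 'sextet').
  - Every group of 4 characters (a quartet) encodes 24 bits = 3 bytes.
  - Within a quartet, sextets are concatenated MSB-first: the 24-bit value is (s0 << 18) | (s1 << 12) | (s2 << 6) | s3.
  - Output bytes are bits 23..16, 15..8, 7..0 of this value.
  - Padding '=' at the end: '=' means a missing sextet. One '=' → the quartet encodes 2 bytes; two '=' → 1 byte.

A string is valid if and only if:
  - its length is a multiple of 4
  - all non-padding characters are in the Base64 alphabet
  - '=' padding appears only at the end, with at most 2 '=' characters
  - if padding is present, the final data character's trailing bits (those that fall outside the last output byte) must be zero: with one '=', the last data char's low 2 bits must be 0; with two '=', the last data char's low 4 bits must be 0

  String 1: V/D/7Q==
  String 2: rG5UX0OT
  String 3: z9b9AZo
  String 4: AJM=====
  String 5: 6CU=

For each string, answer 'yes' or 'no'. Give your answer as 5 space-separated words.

String 1: 'V/D/7Q==' → valid
String 2: 'rG5UX0OT' → valid
String 3: 'z9b9AZo' → invalid (len=7 not mult of 4)
String 4: 'AJM=====' → invalid (5 pad chars (max 2))
String 5: '6CU=' → valid

Answer: yes yes no no yes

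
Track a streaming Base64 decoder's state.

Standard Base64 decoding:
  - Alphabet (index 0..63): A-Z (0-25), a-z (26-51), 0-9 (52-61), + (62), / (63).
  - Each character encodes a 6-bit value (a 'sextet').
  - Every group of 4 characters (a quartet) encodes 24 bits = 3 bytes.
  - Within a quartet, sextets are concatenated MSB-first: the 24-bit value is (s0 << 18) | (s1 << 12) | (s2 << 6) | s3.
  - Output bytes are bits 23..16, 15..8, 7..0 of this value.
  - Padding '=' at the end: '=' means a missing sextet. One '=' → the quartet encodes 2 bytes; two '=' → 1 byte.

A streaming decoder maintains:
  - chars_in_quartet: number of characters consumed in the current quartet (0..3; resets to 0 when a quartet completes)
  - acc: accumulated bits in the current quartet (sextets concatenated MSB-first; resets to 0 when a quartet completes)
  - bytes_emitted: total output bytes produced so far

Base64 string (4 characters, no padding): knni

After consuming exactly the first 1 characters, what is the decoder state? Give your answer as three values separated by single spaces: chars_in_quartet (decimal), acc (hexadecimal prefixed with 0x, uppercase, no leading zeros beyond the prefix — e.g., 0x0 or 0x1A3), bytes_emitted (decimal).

Answer: 1 0x24 0

Derivation:
After char 0 ('k'=36): chars_in_quartet=1 acc=0x24 bytes_emitted=0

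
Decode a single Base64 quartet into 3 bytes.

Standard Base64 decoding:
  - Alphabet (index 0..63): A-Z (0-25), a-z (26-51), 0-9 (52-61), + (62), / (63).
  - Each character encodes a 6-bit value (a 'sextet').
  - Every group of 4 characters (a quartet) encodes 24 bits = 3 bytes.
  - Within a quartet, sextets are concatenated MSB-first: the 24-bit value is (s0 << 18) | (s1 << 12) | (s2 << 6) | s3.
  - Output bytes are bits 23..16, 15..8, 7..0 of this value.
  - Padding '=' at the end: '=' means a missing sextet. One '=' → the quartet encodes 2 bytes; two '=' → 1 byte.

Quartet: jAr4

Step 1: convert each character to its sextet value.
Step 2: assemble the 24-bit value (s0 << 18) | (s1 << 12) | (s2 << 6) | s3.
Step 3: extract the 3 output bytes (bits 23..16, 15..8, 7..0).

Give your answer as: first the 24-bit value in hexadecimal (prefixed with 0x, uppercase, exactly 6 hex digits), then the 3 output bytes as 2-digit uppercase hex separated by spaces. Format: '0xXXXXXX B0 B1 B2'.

Sextets: j=35, A=0, r=43, 4=56
24-bit: (35<<18) | (0<<12) | (43<<6) | 56
      = 0x8C0000 | 0x000000 | 0x000AC0 | 0x000038
      = 0x8C0AF8
Bytes: (v>>16)&0xFF=8C, (v>>8)&0xFF=0A, v&0xFF=F8

Answer: 0x8C0AF8 8C 0A F8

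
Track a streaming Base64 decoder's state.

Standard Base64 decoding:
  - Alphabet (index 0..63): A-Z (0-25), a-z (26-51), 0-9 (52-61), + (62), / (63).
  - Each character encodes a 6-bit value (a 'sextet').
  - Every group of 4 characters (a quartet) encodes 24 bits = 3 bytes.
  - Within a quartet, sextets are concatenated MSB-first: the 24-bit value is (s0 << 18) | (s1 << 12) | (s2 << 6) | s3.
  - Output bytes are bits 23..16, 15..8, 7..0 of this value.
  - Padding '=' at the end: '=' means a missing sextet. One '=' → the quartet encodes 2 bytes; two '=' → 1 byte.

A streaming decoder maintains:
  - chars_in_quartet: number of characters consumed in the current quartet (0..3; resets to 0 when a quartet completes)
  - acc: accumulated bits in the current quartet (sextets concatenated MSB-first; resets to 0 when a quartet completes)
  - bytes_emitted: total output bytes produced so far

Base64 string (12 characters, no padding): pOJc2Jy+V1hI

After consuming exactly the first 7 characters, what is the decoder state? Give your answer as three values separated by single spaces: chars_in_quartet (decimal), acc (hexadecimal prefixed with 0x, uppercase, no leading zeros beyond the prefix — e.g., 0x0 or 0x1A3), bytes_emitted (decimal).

After char 0 ('p'=41): chars_in_quartet=1 acc=0x29 bytes_emitted=0
After char 1 ('O'=14): chars_in_quartet=2 acc=0xA4E bytes_emitted=0
After char 2 ('J'=9): chars_in_quartet=3 acc=0x29389 bytes_emitted=0
After char 3 ('c'=28): chars_in_quartet=4 acc=0xA4E25C -> emit A4 E2 5C, reset; bytes_emitted=3
After char 4 ('2'=54): chars_in_quartet=1 acc=0x36 bytes_emitted=3
After char 5 ('J'=9): chars_in_quartet=2 acc=0xD89 bytes_emitted=3
After char 6 ('y'=50): chars_in_quartet=3 acc=0x36272 bytes_emitted=3

Answer: 3 0x36272 3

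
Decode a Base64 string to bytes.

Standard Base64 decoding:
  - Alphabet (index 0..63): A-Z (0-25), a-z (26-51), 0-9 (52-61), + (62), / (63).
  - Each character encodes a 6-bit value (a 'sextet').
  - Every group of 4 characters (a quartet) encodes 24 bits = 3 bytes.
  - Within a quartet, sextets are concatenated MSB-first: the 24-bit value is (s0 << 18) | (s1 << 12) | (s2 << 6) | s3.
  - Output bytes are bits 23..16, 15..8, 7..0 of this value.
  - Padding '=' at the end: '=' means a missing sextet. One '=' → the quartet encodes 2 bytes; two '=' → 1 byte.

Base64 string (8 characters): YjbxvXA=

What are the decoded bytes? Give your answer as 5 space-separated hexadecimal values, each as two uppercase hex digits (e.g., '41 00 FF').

After char 0 ('Y'=24): chars_in_quartet=1 acc=0x18 bytes_emitted=0
After char 1 ('j'=35): chars_in_quartet=2 acc=0x623 bytes_emitted=0
After char 2 ('b'=27): chars_in_quartet=3 acc=0x188DB bytes_emitted=0
After char 3 ('x'=49): chars_in_quartet=4 acc=0x6236F1 -> emit 62 36 F1, reset; bytes_emitted=3
After char 4 ('v'=47): chars_in_quartet=1 acc=0x2F bytes_emitted=3
After char 5 ('X'=23): chars_in_quartet=2 acc=0xBD7 bytes_emitted=3
After char 6 ('A'=0): chars_in_quartet=3 acc=0x2F5C0 bytes_emitted=3
Padding '=': partial quartet acc=0x2F5C0 -> emit BD 70; bytes_emitted=5

Answer: 62 36 F1 BD 70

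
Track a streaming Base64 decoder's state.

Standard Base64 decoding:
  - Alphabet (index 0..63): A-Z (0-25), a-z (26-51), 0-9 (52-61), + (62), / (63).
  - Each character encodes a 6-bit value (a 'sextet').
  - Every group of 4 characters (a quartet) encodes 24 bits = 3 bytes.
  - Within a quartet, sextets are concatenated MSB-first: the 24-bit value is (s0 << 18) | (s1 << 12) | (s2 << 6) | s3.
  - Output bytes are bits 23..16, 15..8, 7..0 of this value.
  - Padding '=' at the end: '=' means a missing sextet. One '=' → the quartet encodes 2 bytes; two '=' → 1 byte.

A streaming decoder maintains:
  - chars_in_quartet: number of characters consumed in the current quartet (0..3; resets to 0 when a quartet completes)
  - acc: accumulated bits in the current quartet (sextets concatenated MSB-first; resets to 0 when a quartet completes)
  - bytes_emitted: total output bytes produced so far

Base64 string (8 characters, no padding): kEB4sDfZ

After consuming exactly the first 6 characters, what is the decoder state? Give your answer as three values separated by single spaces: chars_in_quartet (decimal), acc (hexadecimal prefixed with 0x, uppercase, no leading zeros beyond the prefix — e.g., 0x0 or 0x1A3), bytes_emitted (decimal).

Answer: 2 0xB03 3

Derivation:
After char 0 ('k'=36): chars_in_quartet=1 acc=0x24 bytes_emitted=0
After char 1 ('E'=4): chars_in_quartet=2 acc=0x904 bytes_emitted=0
After char 2 ('B'=1): chars_in_quartet=3 acc=0x24101 bytes_emitted=0
After char 3 ('4'=56): chars_in_quartet=4 acc=0x904078 -> emit 90 40 78, reset; bytes_emitted=3
After char 4 ('s'=44): chars_in_quartet=1 acc=0x2C bytes_emitted=3
After char 5 ('D'=3): chars_in_quartet=2 acc=0xB03 bytes_emitted=3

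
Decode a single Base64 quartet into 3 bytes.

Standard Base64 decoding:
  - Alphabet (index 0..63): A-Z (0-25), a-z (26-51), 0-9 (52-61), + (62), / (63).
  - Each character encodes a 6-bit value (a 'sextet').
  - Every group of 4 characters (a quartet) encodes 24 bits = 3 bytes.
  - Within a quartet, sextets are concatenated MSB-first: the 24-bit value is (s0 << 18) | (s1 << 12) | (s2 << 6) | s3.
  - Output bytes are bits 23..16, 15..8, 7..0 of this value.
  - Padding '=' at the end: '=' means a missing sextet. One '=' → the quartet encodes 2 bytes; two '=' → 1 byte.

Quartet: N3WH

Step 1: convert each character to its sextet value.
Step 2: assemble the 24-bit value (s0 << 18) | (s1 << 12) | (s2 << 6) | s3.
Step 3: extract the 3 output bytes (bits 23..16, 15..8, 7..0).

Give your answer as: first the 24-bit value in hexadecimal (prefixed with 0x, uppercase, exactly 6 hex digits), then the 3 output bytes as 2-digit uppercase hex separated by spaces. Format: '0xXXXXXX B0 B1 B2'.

Answer: 0x377587 37 75 87

Derivation:
Sextets: N=13, 3=55, W=22, H=7
24-bit: (13<<18) | (55<<12) | (22<<6) | 7
      = 0x340000 | 0x037000 | 0x000580 | 0x000007
      = 0x377587
Bytes: (v>>16)&0xFF=37, (v>>8)&0xFF=75, v&0xFF=87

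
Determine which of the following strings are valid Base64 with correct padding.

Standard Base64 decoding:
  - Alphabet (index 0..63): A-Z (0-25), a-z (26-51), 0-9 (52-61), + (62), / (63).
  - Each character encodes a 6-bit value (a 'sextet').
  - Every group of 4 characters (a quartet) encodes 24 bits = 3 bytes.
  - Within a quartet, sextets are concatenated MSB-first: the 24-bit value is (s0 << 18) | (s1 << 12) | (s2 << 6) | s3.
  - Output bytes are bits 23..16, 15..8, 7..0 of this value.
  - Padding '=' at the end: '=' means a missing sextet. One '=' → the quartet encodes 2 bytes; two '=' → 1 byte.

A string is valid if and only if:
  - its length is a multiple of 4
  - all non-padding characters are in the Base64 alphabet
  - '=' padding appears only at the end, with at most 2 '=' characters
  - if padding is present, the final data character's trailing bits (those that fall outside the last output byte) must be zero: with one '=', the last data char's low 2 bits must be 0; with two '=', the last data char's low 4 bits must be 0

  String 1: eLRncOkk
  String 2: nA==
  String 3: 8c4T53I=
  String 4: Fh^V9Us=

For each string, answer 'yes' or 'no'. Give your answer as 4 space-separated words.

String 1: 'eLRncOkk' → valid
String 2: 'nA==' → valid
String 3: '8c4T53I=' → valid
String 4: 'Fh^V9Us=' → invalid (bad char(s): ['^'])

Answer: yes yes yes no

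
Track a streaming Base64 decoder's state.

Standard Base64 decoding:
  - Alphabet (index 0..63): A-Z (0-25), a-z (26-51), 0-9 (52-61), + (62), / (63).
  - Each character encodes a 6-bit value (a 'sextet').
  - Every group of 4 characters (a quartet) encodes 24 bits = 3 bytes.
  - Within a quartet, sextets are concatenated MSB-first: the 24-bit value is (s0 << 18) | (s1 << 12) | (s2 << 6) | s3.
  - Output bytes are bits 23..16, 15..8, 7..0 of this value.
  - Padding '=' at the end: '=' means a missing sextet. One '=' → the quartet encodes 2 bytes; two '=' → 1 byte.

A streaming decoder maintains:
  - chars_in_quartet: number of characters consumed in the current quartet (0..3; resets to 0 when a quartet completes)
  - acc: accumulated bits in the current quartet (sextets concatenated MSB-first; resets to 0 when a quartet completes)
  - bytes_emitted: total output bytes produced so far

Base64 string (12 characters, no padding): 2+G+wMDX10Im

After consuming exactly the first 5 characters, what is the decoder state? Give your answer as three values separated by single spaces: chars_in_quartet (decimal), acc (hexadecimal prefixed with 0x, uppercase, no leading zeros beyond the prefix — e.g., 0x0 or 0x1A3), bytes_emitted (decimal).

Answer: 1 0x30 3

Derivation:
After char 0 ('2'=54): chars_in_quartet=1 acc=0x36 bytes_emitted=0
After char 1 ('+'=62): chars_in_quartet=2 acc=0xDBE bytes_emitted=0
After char 2 ('G'=6): chars_in_quartet=3 acc=0x36F86 bytes_emitted=0
After char 3 ('+'=62): chars_in_quartet=4 acc=0xDBE1BE -> emit DB E1 BE, reset; bytes_emitted=3
After char 4 ('w'=48): chars_in_quartet=1 acc=0x30 bytes_emitted=3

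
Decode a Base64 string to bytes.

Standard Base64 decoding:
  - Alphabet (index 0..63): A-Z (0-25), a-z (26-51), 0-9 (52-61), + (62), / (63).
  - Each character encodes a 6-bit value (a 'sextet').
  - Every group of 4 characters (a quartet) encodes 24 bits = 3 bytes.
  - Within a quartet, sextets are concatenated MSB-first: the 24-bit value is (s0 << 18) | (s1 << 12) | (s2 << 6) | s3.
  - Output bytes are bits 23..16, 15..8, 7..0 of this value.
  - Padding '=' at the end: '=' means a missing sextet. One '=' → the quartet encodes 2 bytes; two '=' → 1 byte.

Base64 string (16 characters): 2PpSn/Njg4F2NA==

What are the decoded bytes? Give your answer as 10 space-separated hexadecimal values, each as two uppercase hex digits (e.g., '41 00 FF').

After char 0 ('2'=54): chars_in_quartet=1 acc=0x36 bytes_emitted=0
After char 1 ('P'=15): chars_in_quartet=2 acc=0xD8F bytes_emitted=0
After char 2 ('p'=41): chars_in_quartet=3 acc=0x363E9 bytes_emitted=0
After char 3 ('S'=18): chars_in_quartet=4 acc=0xD8FA52 -> emit D8 FA 52, reset; bytes_emitted=3
After char 4 ('n'=39): chars_in_quartet=1 acc=0x27 bytes_emitted=3
After char 5 ('/'=63): chars_in_quartet=2 acc=0x9FF bytes_emitted=3
After char 6 ('N'=13): chars_in_quartet=3 acc=0x27FCD bytes_emitted=3
After char 7 ('j'=35): chars_in_quartet=4 acc=0x9FF363 -> emit 9F F3 63, reset; bytes_emitted=6
After char 8 ('g'=32): chars_in_quartet=1 acc=0x20 bytes_emitted=6
After char 9 ('4'=56): chars_in_quartet=2 acc=0x838 bytes_emitted=6
After char 10 ('F'=5): chars_in_quartet=3 acc=0x20E05 bytes_emitted=6
After char 11 ('2'=54): chars_in_quartet=4 acc=0x838176 -> emit 83 81 76, reset; bytes_emitted=9
After char 12 ('N'=13): chars_in_quartet=1 acc=0xD bytes_emitted=9
After char 13 ('A'=0): chars_in_quartet=2 acc=0x340 bytes_emitted=9
Padding '==': partial quartet acc=0x340 -> emit 34; bytes_emitted=10

Answer: D8 FA 52 9F F3 63 83 81 76 34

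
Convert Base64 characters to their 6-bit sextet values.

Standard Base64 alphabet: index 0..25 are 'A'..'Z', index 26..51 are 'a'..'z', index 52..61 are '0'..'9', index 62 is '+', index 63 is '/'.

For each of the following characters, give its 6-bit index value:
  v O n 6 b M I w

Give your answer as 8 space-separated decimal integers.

Answer: 47 14 39 58 27 12 8 48

Derivation:
'v': a..z range, 26 + ord('v') − ord('a') = 47
'O': A..Z range, ord('O') − ord('A') = 14
'n': a..z range, 26 + ord('n') − ord('a') = 39
'6': 0..9 range, 52 + ord('6') − ord('0') = 58
'b': a..z range, 26 + ord('b') − ord('a') = 27
'M': A..Z range, ord('M') − ord('A') = 12
'I': A..Z range, ord('I') − ord('A') = 8
'w': a..z range, 26 + ord('w') − ord('a') = 48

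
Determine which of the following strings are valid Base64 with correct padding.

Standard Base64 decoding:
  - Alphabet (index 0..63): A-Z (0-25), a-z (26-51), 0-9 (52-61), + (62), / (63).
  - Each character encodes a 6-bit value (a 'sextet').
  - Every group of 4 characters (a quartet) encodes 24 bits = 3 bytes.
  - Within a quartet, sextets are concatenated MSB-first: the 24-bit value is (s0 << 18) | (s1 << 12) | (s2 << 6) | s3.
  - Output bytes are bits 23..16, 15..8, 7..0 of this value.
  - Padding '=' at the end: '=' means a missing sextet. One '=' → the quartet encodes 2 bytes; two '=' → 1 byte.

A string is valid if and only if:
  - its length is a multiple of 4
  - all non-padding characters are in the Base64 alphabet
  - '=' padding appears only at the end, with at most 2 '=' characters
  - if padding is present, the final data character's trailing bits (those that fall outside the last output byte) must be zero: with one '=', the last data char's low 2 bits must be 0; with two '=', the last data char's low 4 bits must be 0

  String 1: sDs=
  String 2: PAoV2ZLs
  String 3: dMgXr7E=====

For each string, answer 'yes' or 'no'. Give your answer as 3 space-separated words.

String 1: 'sDs=' → valid
String 2: 'PAoV2ZLs' → valid
String 3: 'dMgXr7E=====' → invalid (5 pad chars (max 2))

Answer: yes yes no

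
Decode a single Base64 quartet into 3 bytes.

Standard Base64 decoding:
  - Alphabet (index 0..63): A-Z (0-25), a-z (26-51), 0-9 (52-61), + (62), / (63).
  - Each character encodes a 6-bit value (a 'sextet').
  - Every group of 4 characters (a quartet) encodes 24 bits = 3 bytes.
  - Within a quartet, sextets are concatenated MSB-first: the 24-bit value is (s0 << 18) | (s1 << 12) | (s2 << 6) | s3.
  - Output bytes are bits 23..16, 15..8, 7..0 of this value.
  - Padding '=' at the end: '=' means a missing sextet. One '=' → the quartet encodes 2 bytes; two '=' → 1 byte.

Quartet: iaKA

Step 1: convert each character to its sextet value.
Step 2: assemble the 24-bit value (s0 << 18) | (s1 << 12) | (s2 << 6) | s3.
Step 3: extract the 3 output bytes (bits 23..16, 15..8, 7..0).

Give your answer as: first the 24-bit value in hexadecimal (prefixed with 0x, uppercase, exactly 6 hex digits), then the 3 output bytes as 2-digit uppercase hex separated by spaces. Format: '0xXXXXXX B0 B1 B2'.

Sextets: i=34, a=26, K=10, A=0
24-bit: (34<<18) | (26<<12) | (10<<6) | 0
      = 0x880000 | 0x01A000 | 0x000280 | 0x000000
      = 0x89A280
Bytes: (v>>16)&0xFF=89, (v>>8)&0xFF=A2, v&0xFF=80

Answer: 0x89A280 89 A2 80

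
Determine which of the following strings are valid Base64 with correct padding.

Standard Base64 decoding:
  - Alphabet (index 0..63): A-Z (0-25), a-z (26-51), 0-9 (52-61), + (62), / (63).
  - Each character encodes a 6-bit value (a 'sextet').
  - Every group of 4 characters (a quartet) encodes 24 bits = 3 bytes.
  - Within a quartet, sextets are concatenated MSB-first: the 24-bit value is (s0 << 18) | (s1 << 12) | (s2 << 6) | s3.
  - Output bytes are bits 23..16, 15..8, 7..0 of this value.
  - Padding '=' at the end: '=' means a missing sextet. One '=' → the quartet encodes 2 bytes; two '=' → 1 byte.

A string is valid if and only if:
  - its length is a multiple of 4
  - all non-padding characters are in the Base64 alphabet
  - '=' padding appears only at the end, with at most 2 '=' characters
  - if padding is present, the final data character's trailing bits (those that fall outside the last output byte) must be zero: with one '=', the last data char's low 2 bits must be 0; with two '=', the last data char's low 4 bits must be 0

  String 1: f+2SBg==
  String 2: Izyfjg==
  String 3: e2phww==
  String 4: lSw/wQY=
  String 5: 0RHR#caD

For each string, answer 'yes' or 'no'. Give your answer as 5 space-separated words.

Answer: yes yes yes yes no

Derivation:
String 1: 'f+2SBg==' → valid
String 2: 'Izyfjg==' → valid
String 3: 'e2phww==' → valid
String 4: 'lSw/wQY=' → valid
String 5: '0RHR#caD' → invalid (bad char(s): ['#'])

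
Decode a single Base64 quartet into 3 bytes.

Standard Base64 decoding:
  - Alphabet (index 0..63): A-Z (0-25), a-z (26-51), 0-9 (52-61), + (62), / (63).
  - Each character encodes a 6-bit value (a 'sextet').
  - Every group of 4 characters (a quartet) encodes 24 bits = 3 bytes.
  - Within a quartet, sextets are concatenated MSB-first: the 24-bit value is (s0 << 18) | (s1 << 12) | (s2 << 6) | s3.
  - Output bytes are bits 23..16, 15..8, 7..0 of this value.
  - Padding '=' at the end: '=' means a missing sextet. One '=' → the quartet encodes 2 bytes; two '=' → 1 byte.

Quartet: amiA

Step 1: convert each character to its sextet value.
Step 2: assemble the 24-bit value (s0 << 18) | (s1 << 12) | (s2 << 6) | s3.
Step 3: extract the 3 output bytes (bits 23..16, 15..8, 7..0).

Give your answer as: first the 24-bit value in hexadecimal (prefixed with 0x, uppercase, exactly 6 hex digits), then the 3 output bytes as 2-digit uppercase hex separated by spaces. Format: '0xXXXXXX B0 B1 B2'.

Answer: 0x6A6880 6A 68 80

Derivation:
Sextets: a=26, m=38, i=34, A=0
24-bit: (26<<18) | (38<<12) | (34<<6) | 0
      = 0x680000 | 0x026000 | 0x000880 | 0x000000
      = 0x6A6880
Bytes: (v>>16)&0xFF=6A, (v>>8)&0xFF=68, v&0xFF=80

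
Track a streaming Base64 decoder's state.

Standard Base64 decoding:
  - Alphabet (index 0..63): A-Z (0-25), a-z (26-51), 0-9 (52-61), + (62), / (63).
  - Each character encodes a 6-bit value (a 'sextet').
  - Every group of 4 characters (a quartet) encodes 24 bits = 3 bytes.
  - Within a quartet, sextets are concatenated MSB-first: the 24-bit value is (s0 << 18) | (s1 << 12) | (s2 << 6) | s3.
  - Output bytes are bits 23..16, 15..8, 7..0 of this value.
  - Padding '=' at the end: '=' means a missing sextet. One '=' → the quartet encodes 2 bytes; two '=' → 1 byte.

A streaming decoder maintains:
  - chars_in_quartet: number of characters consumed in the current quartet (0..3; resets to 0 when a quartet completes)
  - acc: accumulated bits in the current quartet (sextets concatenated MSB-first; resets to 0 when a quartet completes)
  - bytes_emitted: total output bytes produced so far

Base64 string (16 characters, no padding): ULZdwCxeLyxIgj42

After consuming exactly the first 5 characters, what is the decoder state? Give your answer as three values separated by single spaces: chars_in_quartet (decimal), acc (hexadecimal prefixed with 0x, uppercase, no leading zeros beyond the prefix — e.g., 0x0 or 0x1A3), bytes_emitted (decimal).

Answer: 1 0x30 3

Derivation:
After char 0 ('U'=20): chars_in_quartet=1 acc=0x14 bytes_emitted=0
After char 1 ('L'=11): chars_in_quartet=2 acc=0x50B bytes_emitted=0
After char 2 ('Z'=25): chars_in_quartet=3 acc=0x142D9 bytes_emitted=0
After char 3 ('d'=29): chars_in_quartet=4 acc=0x50B65D -> emit 50 B6 5D, reset; bytes_emitted=3
After char 4 ('w'=48): chars_in_quartet=1 acc=0x30 bytes_emitted=3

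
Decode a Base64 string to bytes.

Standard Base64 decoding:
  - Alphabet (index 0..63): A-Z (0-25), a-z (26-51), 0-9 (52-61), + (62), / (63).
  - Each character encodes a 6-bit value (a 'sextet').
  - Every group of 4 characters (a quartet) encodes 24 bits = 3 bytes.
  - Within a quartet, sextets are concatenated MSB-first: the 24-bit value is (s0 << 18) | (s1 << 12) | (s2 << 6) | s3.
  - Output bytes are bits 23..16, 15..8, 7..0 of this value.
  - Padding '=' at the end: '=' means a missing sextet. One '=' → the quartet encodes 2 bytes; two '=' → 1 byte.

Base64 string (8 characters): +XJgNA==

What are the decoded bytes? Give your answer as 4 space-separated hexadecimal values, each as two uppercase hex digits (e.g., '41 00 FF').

Answer: F9 72 60 34

Derivation:
After char 0 ('+'=62): chars_in_quartet=1 acc=0x3E bytes_emitted=0
After char 1 ('X'=23): chars_in_quartet=2 acc=0xF97 bytes_emitted=0
After char 2 ('J'=9): chars_in_quartet=3 acc=0x3E5C9 bytes_emitted=0
After char 3 ('g'=32): chars_in_quartet=4 acc=0xF97260 -> emit F9 72 60, reset; bytes_emitted=3
After char 4 ('N'=13): chars_in_quartet=1 acc=0xD bytes_emitted=3
After char 5 ('A'=0): chars_in_quartet=2 acc=0x340 bytes_emitted=3
Padding '==': partial quartet acc=0x340 -> emit 34; bytes_emitted=4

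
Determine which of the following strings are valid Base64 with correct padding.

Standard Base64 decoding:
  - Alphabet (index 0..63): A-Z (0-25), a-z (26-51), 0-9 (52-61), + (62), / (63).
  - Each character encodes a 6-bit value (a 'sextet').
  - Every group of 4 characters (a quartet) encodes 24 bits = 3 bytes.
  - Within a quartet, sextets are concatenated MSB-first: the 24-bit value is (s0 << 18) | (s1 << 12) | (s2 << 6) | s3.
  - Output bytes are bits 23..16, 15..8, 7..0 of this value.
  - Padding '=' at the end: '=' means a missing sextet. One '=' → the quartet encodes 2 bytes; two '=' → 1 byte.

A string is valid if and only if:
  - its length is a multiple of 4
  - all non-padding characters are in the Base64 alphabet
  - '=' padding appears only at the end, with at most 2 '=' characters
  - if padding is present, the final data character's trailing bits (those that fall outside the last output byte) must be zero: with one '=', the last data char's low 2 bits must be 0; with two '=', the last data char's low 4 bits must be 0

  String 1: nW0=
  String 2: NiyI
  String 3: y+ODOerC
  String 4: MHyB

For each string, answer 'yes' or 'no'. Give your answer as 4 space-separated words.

Answer: yes yes yes yes

Derivation:
String 1: 'nW0=' → valid
String 2: 'NiyI' → valid
String 3: 'y+ODOerC' → valid
String 4: 'MHyB' → valid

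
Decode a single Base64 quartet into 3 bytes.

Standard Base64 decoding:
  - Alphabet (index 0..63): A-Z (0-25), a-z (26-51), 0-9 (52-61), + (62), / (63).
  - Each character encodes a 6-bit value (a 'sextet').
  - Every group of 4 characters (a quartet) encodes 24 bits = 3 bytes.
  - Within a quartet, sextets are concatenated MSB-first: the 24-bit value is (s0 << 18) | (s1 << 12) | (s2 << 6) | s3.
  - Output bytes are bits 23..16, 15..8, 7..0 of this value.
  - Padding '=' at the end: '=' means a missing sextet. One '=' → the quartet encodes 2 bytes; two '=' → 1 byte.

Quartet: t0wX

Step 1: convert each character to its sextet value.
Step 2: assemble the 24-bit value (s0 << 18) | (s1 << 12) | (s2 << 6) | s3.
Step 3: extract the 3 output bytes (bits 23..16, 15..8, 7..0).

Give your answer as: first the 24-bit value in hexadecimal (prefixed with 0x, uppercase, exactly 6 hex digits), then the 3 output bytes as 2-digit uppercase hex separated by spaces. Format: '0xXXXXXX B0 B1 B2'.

Answer: 0xB74C17 B7 4C 17

Derivation:
Sextets: t=45, 0=52, w=48, X=23
24-bit: (45<<18) | (52<<12) | (48<<6) | 23
      = 0xB40000 | 0x034000 | 0x000C00 | 0x000017
      = 0xB74C17
Bytes: (v>>16)&0xFF=B7, (v>>8)&0xFF=4C, v&0xFF=17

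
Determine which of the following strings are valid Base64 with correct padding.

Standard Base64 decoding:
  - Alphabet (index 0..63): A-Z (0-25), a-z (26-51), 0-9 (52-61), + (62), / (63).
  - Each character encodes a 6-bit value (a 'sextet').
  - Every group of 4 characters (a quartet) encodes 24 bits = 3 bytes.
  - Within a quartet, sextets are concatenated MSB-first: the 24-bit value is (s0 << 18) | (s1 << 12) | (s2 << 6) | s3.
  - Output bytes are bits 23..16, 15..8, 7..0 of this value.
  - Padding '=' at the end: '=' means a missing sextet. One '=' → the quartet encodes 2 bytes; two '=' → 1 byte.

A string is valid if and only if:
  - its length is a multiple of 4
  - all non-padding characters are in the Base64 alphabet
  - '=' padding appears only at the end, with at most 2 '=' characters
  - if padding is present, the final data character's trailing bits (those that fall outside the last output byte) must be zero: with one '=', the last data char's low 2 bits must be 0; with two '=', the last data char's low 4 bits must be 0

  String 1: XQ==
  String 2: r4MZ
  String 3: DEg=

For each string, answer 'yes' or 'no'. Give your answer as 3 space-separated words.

Answer: yes yes yes

Derivation:
String 1: 'XQ==' → valid
String 2: 'r4MZ' → valid
String 3: 'DEg=' → valid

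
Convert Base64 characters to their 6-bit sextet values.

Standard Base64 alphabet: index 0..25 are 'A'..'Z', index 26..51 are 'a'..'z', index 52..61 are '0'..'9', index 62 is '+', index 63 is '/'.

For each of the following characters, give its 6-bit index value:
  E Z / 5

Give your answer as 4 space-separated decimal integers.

Answer: 4 25 63 57

Derivation:
'E': A..Z range, ord('E') − ord('A') = 4
'Z': A..Z range, ord('Z') − ord('A') = 25
'/': index 63
'5': 0..9 range, 52 + ord('5') − ord('0') = 57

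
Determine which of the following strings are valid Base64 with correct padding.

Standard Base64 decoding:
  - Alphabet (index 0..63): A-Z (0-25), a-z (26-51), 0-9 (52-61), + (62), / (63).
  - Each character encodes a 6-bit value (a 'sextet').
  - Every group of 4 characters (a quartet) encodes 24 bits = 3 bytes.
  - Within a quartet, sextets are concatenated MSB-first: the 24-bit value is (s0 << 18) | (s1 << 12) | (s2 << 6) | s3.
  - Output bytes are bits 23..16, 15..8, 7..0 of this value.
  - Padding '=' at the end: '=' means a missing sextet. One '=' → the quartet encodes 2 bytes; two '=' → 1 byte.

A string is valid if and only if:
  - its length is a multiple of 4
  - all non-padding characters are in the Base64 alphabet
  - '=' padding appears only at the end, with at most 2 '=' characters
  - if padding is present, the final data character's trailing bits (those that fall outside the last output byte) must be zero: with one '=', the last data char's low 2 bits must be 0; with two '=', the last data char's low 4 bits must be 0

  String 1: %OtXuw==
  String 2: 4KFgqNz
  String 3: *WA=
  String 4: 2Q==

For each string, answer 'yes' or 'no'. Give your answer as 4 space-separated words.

Answer: no no no yes

Derivation:
String 1: '%OtXuw==' → invalid (bad char(s): ['%'])
String 2: '4KFgqNz' → invalid (len=7 not mult of 4)
String 3: '*WA=' → invalid (bad char(s): ['*'])
String 4: '2Q==' → valid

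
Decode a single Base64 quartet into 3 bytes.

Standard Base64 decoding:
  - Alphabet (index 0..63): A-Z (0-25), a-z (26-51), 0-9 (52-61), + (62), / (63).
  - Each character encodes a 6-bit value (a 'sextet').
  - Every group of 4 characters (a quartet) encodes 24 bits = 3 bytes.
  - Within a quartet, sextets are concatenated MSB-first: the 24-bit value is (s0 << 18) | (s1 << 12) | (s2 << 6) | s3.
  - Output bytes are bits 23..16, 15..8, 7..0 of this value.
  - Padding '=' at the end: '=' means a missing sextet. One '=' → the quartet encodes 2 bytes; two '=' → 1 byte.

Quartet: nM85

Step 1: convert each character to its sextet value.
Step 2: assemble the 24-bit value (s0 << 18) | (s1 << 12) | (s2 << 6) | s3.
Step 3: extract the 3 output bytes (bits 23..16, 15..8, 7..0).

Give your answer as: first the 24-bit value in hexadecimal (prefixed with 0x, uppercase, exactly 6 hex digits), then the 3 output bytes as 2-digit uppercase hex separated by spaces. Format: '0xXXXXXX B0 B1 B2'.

Answer: 0x9CCF39 9C CF 39

Derivation:
Sextets: n=39, M=12, 8=60, 5=57
24-bit: (39<<18) | (12<<12) | (60<<6) | 57
      = 0x9C0000 | 0x00C000 | 0x000F00 | 0x000039
      = 0x9CCF39
Bytes: (v>>16)&0xFF=9C, (v>>8)&0xFF=CF, v&0xFF=39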